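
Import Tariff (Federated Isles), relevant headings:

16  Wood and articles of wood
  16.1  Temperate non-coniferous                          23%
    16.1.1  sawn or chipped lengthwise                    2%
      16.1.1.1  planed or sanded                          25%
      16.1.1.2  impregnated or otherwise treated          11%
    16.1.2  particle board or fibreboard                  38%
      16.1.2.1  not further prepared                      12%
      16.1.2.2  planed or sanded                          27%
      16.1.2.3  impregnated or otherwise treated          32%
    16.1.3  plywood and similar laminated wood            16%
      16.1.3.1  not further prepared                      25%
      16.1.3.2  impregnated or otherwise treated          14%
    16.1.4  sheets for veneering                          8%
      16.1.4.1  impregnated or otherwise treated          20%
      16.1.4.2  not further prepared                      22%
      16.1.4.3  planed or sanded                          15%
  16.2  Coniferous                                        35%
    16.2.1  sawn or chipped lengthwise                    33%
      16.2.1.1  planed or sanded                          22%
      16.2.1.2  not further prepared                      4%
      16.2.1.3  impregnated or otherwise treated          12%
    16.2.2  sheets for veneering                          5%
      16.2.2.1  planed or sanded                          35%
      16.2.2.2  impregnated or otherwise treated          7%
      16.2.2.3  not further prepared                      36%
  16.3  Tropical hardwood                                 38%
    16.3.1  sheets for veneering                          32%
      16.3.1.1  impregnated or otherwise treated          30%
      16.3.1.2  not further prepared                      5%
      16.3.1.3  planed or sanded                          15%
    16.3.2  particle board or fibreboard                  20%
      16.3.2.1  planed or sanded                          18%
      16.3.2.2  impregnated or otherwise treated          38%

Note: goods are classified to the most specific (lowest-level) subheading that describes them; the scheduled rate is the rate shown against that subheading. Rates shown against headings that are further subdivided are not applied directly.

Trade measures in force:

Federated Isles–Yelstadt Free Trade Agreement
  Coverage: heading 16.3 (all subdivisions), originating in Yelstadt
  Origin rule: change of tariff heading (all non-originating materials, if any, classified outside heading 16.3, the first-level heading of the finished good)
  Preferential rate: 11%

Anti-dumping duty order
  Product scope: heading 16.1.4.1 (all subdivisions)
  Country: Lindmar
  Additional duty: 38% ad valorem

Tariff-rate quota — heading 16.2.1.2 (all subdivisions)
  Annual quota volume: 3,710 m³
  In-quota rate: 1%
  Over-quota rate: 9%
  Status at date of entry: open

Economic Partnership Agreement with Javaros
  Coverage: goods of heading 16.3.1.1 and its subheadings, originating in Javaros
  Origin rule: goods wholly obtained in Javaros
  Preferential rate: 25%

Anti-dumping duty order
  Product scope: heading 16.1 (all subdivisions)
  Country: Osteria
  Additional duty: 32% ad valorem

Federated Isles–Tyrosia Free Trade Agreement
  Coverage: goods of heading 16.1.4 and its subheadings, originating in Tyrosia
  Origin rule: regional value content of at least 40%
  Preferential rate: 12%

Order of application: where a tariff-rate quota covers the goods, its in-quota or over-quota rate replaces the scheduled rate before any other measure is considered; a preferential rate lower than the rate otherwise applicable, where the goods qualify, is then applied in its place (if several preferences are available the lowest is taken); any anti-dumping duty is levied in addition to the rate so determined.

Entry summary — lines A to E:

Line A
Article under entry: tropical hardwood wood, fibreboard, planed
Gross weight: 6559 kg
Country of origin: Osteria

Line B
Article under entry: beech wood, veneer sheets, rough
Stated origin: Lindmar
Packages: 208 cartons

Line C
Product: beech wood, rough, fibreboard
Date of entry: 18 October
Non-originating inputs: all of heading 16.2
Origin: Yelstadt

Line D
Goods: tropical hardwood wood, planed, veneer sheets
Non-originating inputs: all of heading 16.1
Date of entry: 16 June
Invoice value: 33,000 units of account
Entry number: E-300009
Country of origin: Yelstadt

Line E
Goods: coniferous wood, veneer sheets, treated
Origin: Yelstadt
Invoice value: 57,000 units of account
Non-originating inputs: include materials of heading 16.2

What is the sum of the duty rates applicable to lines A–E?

Line A: tropical hardwood → 16.3; fibreboard → 16.3.2; planed → 16.3.2.1. Scheduled 18%. No special measure applies. → 18%.
Line B: beech → 16.1; veneer sheets → 16.1.4; rough → 16.1.4.2. Scheduled 22%. No special measure applies. → 22%.
Line C: beech → 16.1; fibreboard → 16.1.2; rough → 16.1.2.1. Scheduled 12%. Yelstadt agreement on 16.3: 16.1.2.1 not covered. → 12%.
Line D: tropical hardwood → 16.3; veneer sheets → 16.3.1; planed → 16.3.1.3. Scheduled 15%. Yelstadt agreement on 16.3: CTH met → 11% available; preferential 11%. → 11%.
Line E: coniferous → 16.2; veneer sheets → 16.2.2; treated → 16.2.2.2. Scheduled 7%. Yelstadt agreement on 16.3: 16.2.2.2 not covered. → 7%.
Sum: 18% + 22% + 12% + 11% + 7% = 70%.

70%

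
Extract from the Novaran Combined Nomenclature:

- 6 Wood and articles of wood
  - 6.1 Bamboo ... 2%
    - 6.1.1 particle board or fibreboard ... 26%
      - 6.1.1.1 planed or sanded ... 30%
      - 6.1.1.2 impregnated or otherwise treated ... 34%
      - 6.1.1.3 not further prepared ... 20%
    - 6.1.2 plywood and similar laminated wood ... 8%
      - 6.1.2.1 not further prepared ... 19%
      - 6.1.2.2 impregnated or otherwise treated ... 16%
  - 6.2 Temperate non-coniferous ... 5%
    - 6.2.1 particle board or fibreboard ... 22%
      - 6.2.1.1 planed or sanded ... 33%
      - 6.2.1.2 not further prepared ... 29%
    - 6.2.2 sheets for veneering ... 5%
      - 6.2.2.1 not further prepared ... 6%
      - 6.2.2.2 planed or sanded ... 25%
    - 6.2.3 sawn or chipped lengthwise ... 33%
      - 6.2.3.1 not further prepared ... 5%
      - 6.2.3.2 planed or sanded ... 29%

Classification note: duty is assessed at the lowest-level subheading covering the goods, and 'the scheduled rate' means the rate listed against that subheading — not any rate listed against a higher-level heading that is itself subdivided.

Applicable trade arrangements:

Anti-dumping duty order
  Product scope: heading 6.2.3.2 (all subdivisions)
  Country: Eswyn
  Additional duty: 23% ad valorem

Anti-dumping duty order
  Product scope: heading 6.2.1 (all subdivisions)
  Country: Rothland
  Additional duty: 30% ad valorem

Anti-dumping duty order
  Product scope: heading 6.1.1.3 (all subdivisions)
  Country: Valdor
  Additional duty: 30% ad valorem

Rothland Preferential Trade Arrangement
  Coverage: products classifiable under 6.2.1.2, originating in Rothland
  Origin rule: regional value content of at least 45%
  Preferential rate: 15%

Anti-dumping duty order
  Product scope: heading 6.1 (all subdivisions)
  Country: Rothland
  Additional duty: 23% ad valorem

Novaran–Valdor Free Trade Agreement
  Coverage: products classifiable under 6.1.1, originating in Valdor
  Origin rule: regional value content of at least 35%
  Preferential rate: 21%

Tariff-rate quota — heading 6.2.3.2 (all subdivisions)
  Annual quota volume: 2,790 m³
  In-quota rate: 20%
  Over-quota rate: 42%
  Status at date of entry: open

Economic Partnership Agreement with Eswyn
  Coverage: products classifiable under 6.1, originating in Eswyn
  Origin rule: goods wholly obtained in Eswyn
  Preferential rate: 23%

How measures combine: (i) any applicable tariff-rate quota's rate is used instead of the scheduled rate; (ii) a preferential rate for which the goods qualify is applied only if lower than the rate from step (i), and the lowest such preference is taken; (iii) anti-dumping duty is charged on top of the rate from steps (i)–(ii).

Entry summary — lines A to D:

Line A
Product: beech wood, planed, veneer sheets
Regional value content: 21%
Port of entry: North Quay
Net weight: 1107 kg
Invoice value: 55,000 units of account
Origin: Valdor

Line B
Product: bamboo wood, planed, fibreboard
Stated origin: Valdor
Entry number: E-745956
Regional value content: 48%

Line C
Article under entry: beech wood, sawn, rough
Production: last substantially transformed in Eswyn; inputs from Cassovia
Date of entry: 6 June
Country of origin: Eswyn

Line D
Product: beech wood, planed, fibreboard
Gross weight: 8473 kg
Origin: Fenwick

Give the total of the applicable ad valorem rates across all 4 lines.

Line A: beech → 6.2; veneer sheets → 6.2.2; planed → 6.2.2.2. Scheduled 25%. Valdor agreement on 6.1.1: 6.2.2.2 not covered. → 25%.
Line B: bamboo → 6.1; fibreboard → 6.1.1; planed → 6.1.1.1. Scheduled 30%. Valdor agreement on 6.1.1: RVC ≥ 35% → 21% available; preferential 21%. → 21%.
Line C: beech → 6.2; sawn → 6.2.3; rough → 6.2.3.1. Scheduled 5%. Eswyn agreement on 6.1: 6.2.3.1 not covered. → 5%.
Line D: beech → 6.2; fibreboard → 6.2.1; planed → 6.2.1.1. Scheduled 33%. No special measure applies. → 33%.
Sum: 25% + 21% + 5% + 33% = 84%.

84%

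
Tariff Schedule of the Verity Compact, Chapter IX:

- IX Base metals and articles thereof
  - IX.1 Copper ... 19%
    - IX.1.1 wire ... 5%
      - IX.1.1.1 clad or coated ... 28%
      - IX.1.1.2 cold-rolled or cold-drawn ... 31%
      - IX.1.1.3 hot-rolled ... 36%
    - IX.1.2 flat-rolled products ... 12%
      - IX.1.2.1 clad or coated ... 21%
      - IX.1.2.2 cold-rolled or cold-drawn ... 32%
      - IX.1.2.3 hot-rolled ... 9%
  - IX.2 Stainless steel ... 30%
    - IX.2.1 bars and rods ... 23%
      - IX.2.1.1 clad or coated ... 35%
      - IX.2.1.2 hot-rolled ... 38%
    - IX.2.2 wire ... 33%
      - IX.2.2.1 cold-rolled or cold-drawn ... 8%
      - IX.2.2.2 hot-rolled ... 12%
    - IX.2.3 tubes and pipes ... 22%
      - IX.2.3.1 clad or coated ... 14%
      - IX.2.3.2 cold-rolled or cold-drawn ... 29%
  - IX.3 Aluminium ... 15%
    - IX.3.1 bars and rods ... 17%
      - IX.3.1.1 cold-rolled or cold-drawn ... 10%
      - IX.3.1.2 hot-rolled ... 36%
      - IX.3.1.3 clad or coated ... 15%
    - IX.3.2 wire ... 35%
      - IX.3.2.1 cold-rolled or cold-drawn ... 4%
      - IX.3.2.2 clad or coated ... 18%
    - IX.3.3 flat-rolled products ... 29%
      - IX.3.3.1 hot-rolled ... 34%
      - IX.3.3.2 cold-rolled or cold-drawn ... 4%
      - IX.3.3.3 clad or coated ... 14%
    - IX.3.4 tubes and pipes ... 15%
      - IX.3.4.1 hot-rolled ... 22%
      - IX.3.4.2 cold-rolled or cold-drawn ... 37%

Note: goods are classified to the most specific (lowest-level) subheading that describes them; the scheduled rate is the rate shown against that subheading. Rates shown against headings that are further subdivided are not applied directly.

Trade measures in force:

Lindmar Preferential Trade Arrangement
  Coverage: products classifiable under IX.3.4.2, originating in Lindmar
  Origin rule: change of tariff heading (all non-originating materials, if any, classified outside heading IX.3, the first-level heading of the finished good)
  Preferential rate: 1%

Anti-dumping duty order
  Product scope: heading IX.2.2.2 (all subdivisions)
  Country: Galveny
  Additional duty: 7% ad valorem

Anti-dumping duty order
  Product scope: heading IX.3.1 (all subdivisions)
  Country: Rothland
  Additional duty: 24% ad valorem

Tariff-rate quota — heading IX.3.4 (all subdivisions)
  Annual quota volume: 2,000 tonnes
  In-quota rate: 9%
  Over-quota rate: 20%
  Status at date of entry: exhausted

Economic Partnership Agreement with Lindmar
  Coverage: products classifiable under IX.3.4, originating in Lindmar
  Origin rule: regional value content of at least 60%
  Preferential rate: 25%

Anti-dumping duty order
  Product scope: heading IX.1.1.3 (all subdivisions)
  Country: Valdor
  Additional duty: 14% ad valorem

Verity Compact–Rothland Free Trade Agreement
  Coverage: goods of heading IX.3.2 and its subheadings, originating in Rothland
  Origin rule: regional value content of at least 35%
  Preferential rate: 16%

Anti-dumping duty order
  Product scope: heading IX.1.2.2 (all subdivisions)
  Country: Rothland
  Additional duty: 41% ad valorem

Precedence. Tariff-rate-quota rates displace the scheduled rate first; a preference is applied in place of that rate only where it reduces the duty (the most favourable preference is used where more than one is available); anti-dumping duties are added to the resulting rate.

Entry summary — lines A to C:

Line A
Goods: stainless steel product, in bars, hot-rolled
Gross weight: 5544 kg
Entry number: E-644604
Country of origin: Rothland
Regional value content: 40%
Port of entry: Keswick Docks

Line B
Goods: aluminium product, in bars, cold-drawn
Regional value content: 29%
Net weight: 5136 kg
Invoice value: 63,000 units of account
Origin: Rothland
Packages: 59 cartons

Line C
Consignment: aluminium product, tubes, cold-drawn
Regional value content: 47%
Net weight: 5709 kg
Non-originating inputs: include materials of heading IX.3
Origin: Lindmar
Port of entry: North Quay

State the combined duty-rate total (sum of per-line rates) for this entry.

Line A: stainless steel → IX.2; in bars → IX.2.1; hot-rolled → IX.2.1.2. Scheduled 38%. Rothland agreement on IX.3.2: IX.2.1.2 not covered. → 38%.
Line B: aluminium → IX.3; in bars → IX.3.1; cold-drawn → IX.3.1.1. Scheduled 10%. Rothland agreement on IX.3.2: IX.3.1.1 not covered; anti-dumping (Rothland, IX.3.1): +24%; total 10% + 24% = 34%. → 34%.
Line C: aluminium → IX.3; tubes → IX.3.4; cold-drawn → IX.3.4.2. Scheduled 37%. quota on IX.3.4 exhausted → over-quota 20%; Lindmar agreement on IX.3.4.2: CTH not met; Lindmar agreement on IX.3.4: RVC < 60%. → 20%.
Sum: 38% + 34% + 20% = 92%.

92%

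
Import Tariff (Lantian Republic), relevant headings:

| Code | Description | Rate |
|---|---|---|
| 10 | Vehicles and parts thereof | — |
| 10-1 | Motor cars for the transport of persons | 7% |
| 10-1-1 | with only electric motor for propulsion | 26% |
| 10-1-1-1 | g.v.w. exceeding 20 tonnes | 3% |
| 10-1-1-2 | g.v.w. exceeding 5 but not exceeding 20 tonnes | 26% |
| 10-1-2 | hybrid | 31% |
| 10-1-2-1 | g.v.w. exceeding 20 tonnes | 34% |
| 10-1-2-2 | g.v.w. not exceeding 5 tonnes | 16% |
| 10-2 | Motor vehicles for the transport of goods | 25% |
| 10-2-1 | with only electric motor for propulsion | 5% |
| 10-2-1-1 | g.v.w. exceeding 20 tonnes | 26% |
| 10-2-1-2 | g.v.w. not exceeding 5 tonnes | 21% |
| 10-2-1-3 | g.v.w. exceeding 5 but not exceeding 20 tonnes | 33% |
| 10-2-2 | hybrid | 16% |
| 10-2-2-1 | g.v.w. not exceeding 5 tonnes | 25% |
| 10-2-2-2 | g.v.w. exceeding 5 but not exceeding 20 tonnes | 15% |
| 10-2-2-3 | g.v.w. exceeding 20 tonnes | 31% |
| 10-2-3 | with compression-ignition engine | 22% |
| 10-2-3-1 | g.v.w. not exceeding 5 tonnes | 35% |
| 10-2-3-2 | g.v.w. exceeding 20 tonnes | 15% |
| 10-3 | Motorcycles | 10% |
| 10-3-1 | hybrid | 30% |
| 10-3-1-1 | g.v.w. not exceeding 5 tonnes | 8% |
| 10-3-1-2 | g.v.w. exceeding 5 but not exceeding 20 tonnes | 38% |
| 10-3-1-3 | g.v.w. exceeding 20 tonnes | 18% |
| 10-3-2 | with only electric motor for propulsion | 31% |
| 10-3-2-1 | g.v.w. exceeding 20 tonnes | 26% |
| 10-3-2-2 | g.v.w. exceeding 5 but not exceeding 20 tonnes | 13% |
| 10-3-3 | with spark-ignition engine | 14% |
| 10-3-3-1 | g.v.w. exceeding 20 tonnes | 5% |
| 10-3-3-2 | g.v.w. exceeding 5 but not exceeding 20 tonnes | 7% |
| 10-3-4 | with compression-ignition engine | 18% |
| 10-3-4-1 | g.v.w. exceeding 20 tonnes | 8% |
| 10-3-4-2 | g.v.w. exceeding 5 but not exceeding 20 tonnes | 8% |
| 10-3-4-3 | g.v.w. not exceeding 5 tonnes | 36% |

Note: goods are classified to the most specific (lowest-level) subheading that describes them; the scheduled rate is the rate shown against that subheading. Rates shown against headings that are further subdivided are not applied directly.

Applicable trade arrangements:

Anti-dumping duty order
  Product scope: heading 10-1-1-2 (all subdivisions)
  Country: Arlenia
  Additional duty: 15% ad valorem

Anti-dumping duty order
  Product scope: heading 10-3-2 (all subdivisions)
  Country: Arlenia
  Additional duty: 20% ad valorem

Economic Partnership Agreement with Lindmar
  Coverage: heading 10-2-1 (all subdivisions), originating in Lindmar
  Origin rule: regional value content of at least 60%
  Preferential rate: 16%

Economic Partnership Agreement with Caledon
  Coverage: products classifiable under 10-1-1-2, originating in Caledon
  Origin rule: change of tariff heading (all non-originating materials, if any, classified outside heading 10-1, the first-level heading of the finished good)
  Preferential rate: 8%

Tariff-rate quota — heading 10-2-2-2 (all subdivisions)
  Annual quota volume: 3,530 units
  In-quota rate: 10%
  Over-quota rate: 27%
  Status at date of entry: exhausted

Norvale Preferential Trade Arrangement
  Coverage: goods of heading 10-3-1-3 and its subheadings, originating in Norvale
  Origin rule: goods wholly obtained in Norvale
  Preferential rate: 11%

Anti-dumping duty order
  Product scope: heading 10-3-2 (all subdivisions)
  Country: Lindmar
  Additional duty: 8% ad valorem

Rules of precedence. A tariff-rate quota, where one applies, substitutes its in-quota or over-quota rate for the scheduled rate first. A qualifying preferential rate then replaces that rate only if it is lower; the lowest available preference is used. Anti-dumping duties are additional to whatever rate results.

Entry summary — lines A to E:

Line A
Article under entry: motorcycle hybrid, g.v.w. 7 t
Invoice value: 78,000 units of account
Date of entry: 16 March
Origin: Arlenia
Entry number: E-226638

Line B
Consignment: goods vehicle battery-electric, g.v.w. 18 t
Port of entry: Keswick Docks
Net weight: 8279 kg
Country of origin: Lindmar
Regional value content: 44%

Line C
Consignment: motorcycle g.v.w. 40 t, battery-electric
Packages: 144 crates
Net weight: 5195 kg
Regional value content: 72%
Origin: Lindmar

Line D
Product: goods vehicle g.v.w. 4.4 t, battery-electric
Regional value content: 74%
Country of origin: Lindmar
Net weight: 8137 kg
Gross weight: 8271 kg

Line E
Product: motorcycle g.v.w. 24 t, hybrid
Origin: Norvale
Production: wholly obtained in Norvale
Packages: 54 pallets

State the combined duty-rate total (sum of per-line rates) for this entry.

132%

Line A: motorcycle → 10-3; hybrid → 10-3-1; g.v.w. 7 t → 10-3-1-2. Scheduled 38%. No special measure applies. → 38%.
Line B: goods vehicle → 10-2; battery-electric → 10-2-1; g.v.w. 18 t → 10-2-1-3. Scheduled 33%. Lindmar agreement on 10-2-1: RVC < 60%. → 33%.
Line C: motorcycle → 10-3; battery-electric → 10-3-2; g.v.w. 40 t → 10-3-2-1. Scheduled 26%. Lindmar agreement on 10-2-1: 10-3-2-1 not covered; anti-dumping (Lindmar, 10-3-2): +8%; total 26% + 8% = 34%. → 34%.
Line D: goods vehicle → 10-2; battery-electric → 10-2-1; g.v.w. 4.4 t → 10-2-1-2. Scheduled 21%. Lindmar agreement on 10-2-1: RVC ≥ 60% → 16% available; preferential 16%. → 16%.
Line E: motorcycle → 10-3; hybrid → 10-3-1; g.v.w. 24 t → 10-3-1-3. Scheduled 18%. Norvale agreement on 10-3-1-3: wholly obtained → 11% available; preferential 11%. → 11%.
Sum: 38% + 33% + 34% + 16% + 11% = 132%.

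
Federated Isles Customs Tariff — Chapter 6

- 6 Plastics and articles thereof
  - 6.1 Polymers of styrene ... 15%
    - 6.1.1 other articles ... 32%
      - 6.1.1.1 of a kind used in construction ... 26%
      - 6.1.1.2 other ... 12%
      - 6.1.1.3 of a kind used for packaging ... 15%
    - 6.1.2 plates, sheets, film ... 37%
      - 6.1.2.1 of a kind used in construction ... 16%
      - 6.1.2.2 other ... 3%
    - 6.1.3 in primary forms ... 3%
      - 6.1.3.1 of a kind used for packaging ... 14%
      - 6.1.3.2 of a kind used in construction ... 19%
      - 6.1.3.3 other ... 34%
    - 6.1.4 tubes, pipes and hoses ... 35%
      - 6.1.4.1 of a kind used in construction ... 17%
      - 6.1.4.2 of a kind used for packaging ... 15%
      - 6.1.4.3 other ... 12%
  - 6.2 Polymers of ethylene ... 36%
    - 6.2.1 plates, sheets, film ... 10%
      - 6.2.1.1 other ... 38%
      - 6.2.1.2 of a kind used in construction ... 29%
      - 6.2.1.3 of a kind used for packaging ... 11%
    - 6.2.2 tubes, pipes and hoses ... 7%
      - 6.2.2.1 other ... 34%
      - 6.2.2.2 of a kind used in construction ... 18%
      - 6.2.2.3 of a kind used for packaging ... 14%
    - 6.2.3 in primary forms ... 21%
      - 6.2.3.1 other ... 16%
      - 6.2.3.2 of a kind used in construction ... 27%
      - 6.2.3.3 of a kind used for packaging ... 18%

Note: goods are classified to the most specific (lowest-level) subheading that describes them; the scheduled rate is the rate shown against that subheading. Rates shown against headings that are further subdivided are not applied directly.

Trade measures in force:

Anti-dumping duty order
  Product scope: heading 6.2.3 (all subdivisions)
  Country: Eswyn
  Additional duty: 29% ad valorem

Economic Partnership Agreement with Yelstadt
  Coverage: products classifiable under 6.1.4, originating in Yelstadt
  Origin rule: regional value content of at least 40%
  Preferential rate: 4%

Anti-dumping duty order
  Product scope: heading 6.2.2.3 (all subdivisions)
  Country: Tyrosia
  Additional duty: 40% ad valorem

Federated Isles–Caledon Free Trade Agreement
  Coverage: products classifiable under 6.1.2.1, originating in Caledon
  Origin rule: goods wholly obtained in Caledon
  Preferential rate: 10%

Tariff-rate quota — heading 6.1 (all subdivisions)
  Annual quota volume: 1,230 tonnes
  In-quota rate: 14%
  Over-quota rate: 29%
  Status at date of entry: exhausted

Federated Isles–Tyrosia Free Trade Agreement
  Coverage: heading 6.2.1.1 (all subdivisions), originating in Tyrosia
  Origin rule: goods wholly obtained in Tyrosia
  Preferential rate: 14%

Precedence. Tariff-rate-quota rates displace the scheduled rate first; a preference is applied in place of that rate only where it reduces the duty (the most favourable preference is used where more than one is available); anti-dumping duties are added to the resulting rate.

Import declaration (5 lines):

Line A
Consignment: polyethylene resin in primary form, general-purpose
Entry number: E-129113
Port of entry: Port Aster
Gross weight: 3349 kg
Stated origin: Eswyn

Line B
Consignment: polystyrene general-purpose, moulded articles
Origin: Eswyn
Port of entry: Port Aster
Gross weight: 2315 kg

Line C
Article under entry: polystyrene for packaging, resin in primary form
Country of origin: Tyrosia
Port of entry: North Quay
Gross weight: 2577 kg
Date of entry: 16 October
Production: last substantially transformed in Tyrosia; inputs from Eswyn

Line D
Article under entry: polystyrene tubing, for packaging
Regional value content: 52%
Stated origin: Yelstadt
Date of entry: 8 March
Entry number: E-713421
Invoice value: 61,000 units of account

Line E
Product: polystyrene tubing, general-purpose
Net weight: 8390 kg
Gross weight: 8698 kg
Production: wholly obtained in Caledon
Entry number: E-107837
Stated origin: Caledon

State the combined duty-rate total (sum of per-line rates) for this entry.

Line A: polyethylene → 6.2; resin in primary form → 6.2.3; general-purpose → 6.2.3.1. Scheduled 16%. anti-dumping (Eswyn, 6.2.3): +29%; total 16% + 29% = 45%. → 45%.
Line B: polystyrene → 6.1; moulded articles → 6.1.1; general-purpose → 6.1.1.2. Scheduled 12%. quota on 6.1 exhausted → over-quota 29%. → 29%.
Line C: polystyrene → 6.1; resin in primary form → 6.1.3; for packaging → 6.1.3.1. Scheduled 14%. quota on 6.1 exhausted → over-quota 29%; Tyrosia agreement on 6.2.1.1: 6.1.3.1 not covered. → 29%.
Line D: polystyrene → 6.1; tubing → 6.1.4; for packaging → 6.1.4.2. Scheduled 15%. quota on 6.1 exhausted → over-quota 29%; Yelstadt agreement on 6.1.4: RVC ≥ 40% → 4% available; preferential 4%. → 4%.
Line E: polystyrene → 6.1; tubing → 6.1.4; general-purpose → 6.1.4.3. Scheduled 12%. quota on 6.1 exhausted → over-quota 29%; Caledon agreement on 6.1.2.1: 6.1.4.3 not covered. → 29%.
Sum: 45% + 29% + 29% + 4% + 29% = 136%.

136%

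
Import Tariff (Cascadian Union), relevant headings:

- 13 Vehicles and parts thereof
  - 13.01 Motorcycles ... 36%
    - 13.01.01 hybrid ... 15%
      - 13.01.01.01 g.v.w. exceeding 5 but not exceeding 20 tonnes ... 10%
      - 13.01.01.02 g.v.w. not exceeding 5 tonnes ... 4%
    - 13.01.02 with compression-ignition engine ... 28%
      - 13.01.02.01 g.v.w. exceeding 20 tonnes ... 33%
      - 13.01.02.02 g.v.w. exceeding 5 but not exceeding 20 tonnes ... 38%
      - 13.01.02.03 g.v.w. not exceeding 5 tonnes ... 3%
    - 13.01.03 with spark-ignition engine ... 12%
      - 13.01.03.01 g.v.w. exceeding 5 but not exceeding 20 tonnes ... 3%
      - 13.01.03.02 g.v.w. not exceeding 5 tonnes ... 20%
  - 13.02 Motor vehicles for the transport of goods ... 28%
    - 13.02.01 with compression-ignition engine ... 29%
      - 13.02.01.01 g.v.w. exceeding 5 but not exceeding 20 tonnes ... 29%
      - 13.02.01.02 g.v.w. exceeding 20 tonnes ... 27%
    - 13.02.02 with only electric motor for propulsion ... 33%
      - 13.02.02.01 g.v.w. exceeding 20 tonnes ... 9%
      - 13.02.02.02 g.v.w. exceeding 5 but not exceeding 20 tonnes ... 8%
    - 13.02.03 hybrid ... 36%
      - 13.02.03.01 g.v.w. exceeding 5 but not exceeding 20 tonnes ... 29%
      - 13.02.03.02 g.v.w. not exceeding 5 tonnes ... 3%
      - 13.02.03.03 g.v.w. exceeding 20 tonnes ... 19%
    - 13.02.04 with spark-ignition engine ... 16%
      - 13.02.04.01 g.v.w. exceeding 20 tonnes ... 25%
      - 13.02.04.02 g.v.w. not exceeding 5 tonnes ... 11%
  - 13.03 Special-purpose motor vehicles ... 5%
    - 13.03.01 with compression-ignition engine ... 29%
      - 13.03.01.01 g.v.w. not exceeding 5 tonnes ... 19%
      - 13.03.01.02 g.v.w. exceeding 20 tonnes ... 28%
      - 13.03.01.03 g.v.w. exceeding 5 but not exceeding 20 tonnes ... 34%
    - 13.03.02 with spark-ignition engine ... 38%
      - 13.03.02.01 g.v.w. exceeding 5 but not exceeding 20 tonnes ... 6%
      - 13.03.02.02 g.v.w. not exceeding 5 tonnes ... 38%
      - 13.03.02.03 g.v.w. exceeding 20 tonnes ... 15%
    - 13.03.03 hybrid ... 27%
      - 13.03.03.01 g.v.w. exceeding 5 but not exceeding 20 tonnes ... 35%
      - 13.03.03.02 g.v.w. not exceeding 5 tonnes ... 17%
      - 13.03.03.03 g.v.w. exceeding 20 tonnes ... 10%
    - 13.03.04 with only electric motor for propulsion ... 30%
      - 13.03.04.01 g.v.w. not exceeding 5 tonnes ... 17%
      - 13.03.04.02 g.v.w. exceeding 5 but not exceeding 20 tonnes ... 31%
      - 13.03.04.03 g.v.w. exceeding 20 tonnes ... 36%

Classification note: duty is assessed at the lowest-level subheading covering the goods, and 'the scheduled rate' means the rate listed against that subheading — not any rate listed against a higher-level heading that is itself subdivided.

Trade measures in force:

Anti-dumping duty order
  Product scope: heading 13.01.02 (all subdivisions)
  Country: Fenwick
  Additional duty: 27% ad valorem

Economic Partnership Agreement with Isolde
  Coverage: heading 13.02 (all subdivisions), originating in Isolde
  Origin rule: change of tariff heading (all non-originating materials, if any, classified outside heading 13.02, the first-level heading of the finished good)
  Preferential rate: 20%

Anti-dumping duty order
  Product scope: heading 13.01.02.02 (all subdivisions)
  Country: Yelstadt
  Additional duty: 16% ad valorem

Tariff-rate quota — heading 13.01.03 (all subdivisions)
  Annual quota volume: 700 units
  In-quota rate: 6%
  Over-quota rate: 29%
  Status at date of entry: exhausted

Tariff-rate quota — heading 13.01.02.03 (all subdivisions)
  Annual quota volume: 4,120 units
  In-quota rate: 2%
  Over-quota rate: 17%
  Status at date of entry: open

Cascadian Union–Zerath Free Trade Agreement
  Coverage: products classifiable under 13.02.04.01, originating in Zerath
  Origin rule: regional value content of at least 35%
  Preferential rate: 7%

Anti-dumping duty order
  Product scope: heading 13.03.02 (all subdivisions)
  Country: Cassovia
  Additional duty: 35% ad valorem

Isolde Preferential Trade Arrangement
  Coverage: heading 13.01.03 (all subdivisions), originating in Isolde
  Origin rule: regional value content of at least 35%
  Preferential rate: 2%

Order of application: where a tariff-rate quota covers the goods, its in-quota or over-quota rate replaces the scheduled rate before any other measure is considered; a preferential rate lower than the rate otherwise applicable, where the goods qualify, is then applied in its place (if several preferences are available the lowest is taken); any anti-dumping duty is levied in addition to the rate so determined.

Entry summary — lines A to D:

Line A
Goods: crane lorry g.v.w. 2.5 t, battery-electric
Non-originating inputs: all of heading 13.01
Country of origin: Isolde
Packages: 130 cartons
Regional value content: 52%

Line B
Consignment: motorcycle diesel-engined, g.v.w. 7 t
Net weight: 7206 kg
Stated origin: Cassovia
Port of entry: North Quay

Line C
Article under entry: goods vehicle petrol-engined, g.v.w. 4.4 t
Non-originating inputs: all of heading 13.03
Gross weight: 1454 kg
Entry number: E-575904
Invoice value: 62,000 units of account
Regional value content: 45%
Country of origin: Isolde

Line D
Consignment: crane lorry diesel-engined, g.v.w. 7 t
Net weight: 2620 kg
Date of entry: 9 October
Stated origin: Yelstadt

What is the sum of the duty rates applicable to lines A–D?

Line A: crane lorry → 13.03; battery-electric → 13.03.04; g.v.w. 2.5 t → 13.03.04.01. Scheduled 17%. Isolde agreement on 13.02: 13.03.04.01 not covered; Isolde agreement on 13.01.03: 13.03.04.01 not covered. → 17%.
Line B: motorcycle → 13.01; diesel-engined → 13.01.02; g.v.w. 7 t → 13.01.02.02. Scheduled 38%. No special measure applies. → 38%.
Line C: goods vehicle → 13.02; petrol-engined → 13.02.04; g.v.w. 4.4 t → 13.02.04.02. Scheduled 11%. Isolde agreement on 13.02: CTH met → 20% available; Isolde agreement on 13.01.03: 13.02.04.02 not covered; preference 20% not lower than 11% → no reduction. → 11%.
Line D: crane lorry → 13.03; diesel-engined → 13.03.01; g.v.w. 7 t → 13.03.01.03. Scheduled 34%. No special measure applies. → 34%.
Sum: 17% + 38% + 11% + 34% = 100%.

100%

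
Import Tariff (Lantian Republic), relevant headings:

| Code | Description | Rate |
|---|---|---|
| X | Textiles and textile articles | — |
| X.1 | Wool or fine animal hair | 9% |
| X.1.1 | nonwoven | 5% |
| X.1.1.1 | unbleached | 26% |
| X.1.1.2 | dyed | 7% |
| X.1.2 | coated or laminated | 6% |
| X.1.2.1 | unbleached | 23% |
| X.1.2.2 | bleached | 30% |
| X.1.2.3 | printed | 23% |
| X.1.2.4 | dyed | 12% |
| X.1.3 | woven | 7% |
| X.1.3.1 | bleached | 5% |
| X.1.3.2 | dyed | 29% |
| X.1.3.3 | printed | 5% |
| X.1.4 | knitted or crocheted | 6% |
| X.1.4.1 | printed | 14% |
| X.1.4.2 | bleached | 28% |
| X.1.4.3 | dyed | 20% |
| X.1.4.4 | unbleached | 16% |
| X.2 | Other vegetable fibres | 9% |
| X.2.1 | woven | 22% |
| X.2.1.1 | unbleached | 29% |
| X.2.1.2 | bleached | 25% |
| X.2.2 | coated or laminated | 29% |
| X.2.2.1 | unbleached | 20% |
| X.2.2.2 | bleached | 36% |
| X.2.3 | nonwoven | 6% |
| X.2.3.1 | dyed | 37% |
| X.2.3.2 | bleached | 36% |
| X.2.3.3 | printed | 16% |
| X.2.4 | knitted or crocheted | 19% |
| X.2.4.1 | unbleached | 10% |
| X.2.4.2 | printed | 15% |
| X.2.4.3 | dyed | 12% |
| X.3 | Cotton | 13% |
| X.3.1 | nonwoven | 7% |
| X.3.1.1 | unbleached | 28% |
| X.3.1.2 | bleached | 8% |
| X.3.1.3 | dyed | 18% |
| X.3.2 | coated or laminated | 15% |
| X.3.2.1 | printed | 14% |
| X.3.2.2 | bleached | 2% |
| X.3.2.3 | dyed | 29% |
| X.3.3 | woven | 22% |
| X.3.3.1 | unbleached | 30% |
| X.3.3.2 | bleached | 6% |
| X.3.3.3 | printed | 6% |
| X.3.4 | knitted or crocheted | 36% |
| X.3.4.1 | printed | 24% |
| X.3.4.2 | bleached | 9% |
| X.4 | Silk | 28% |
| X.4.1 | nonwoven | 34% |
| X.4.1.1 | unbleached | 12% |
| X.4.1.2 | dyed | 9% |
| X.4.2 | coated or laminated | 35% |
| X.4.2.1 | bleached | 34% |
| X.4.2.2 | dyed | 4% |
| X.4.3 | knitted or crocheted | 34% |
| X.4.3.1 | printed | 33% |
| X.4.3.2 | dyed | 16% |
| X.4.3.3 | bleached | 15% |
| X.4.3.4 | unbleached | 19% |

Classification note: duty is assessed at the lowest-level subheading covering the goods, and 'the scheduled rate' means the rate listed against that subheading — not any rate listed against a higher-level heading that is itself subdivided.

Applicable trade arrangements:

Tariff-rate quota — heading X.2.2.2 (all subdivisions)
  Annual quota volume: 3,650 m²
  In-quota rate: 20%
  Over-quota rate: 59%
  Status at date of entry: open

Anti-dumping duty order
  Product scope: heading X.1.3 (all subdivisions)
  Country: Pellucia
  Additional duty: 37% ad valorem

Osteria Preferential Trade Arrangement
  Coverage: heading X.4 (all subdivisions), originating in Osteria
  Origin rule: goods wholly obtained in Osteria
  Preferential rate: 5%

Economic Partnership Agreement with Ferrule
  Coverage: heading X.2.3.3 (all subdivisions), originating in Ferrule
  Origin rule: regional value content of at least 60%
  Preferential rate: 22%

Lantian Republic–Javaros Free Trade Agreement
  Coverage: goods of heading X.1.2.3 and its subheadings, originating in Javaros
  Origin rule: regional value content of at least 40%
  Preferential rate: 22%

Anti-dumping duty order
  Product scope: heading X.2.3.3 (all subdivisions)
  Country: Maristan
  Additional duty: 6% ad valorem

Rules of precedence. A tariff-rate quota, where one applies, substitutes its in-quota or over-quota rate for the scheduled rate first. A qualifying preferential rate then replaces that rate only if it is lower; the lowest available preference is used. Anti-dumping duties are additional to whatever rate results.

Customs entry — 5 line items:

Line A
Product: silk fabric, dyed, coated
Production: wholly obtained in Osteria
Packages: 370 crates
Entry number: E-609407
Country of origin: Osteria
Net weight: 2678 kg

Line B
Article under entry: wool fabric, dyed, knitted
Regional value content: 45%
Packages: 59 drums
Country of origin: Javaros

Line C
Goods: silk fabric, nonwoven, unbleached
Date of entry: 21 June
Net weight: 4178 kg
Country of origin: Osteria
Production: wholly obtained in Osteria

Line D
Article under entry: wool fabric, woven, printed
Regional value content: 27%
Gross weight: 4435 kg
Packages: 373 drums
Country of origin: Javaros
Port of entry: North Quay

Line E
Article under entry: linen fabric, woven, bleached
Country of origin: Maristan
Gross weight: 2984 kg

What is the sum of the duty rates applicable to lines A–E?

59%

Line A: silk → X.4; coated → X.4.2; dyed → X.4.2.2. Scheduled 4%. Osteria agreement on X.4: wholly obtained → 5% available; preference 5% not lower than 4% → no reduction. → 4%.
Line B: wool → X.1; knitted → X.1.4; dyed → X.1.4.3. Scheduled 20%. Javaros agreement on X.1.2.3: X.1.4.3 not covered. → 20%.
Line C: silk → X.4; nonwoven → X.4.1; unbleached → X.4.1.1. Scheduled 12%. Osteria agreement on X.4: wholly obtained → 5% available; preferential 5%. → 5%.
Line D: wool → X.1; woven → X.1.3; printed → X.1.3.3. Scheduled 5%. Javaros agreement on X.1.2.3: X.1.3.3 not covered. → 5%.
Line E: linen → X.2; woven → X.2.1; bleached → X.2.1.2. Scheduled 25%. No special measure applies. → 25%.
Sum: 4% + 20% + 5% + 5% + 25% = 59%.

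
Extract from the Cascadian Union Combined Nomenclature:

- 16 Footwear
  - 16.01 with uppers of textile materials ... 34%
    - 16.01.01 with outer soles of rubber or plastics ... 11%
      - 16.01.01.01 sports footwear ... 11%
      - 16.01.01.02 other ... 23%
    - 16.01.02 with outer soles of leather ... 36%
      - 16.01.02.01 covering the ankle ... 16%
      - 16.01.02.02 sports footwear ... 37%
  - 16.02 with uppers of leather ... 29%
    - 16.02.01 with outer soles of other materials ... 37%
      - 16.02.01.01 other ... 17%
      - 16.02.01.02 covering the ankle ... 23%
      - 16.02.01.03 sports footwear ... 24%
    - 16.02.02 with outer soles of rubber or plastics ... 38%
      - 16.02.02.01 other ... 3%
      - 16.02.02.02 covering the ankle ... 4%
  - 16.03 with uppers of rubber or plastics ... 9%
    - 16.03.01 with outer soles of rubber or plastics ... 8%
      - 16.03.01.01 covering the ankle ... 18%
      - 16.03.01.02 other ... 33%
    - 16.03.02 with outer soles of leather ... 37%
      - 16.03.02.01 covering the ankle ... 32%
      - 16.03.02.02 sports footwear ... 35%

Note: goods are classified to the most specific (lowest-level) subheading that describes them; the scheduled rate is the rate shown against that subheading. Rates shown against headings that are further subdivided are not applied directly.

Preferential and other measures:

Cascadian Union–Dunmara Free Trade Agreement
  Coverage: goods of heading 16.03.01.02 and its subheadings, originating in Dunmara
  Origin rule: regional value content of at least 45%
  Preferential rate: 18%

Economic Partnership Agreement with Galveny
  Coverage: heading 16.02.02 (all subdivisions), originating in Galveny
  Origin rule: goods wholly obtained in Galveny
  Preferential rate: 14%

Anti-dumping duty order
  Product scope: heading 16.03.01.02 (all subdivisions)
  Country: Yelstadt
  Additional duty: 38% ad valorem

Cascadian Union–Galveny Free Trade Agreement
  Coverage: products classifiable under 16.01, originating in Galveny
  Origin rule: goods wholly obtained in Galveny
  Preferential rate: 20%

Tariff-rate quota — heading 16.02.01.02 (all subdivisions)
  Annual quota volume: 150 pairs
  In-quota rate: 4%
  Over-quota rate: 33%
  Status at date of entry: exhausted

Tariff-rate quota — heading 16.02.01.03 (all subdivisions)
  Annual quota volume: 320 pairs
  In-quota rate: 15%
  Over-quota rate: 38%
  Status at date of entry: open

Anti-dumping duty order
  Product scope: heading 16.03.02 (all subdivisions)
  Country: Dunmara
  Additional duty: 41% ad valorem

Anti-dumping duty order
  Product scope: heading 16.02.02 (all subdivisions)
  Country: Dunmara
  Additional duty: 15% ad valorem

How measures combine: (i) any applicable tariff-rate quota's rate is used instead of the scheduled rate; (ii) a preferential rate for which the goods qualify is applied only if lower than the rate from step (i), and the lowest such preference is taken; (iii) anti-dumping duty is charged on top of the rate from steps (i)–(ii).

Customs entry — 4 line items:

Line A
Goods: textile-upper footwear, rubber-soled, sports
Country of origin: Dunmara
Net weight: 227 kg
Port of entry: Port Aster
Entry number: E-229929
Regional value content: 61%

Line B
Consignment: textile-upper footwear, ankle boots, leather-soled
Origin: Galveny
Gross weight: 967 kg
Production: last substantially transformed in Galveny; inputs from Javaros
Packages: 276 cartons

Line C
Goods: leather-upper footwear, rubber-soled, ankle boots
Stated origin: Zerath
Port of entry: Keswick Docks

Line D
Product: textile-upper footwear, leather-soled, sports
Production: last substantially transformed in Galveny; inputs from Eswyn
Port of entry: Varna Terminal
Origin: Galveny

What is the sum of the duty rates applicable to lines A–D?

Line A: textile-upper → 16.01; rubber-soled → 16.01.01; sports → 16.01.01.01. Scheduled 11%. Dunmara agreement on 16.03.01.02: 16.01.01.01 not covered. → 11%.
Line B: textile-upper → 16.01; leather-soled → 16.01.02; ankle boots → 16.01.02.01. Scheduled 16%. Galveny agreement on 16.02.02: 16.01.02.01 not covered; Galveny agreement on 16.01: not wholly obtained. → 16%.
Line C: leather-upper → 16.02; rubber-soled → 16.02.02; ankle boots → 16.02.02.02. Scheduled 4%. No special measure applies. → 4%.
Line D: textile-upper → 16.01; leather-soled → 16.01.02; sports → 16.01.02.02. Scheduled 37%. Galveny agreement on 16.02.02: 16.01.02.02 not covered; Galveny agreement on 16.01: not wholly obtained. → 37%.
Sum: 11% + 16% + 4% + 37% = 68%.

68%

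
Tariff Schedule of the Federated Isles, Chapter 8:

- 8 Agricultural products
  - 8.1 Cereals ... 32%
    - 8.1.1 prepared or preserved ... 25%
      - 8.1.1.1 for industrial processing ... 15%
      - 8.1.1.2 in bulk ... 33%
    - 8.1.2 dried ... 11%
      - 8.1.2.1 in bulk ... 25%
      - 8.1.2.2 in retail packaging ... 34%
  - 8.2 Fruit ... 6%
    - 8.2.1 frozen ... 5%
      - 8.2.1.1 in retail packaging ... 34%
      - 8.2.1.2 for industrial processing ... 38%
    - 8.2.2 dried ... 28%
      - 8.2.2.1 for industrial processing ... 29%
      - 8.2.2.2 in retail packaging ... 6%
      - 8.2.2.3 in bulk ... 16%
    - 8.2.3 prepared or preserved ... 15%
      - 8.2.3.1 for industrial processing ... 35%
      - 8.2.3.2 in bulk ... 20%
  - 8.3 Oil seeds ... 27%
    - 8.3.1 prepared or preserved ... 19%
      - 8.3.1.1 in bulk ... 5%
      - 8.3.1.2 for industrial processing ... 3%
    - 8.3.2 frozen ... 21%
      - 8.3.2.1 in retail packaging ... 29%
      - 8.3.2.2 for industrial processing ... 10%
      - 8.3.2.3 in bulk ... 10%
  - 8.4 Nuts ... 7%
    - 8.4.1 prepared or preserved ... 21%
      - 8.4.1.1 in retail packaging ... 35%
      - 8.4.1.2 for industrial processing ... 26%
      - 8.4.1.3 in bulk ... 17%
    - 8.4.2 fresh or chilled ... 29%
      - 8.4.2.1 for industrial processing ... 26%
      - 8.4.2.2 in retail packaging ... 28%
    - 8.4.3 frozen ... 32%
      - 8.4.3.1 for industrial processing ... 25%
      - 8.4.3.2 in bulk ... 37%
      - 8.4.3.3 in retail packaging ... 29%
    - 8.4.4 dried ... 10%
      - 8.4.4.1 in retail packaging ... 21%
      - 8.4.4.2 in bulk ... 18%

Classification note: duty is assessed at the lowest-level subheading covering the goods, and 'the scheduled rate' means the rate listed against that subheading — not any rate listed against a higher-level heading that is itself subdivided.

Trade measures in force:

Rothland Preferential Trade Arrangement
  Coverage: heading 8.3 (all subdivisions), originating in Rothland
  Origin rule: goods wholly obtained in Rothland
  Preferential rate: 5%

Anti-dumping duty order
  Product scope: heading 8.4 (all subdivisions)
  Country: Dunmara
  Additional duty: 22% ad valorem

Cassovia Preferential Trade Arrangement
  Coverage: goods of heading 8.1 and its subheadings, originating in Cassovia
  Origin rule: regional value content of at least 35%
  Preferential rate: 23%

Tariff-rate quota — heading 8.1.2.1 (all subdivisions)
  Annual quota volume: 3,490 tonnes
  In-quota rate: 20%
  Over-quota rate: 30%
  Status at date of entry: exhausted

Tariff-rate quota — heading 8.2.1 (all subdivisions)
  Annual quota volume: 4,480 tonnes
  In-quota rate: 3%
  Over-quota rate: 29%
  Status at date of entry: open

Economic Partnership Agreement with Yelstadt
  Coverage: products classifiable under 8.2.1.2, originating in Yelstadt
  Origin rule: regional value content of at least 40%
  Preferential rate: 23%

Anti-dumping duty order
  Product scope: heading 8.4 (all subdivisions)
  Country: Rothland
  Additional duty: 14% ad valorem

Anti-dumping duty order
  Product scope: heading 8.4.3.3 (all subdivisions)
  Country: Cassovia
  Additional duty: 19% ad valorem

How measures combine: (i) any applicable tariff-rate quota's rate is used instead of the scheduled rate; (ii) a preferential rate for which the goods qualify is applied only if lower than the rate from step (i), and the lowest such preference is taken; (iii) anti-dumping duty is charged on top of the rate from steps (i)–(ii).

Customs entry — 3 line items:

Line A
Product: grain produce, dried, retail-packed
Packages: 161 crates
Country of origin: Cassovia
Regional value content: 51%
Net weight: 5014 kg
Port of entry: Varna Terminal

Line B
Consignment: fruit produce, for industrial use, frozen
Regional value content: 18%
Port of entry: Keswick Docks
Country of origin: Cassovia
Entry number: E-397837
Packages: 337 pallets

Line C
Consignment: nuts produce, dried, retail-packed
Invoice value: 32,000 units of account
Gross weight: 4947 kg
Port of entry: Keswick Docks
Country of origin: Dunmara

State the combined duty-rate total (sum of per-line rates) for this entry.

69%

Line A: grain → 8.1; dried → 8.1.2; retail-packed → 8.1.2.2. Scheduled 34%. Cassovia agreement on 8.1: RVC ≥ 35% → 23% available; preferential 23%. → 23%.
Line B: fruit → 8.2; frozen → 8.2.1; for industrial use → 8.2.1.2. Scheduled 38%. quota on 8.2.1 open → in-quota 3%; Cassovia agreement on 8.1: 8.2.1.2 not covered. → 3%.
Line C: nuts → 8.4; dried → 8.4.4; retail-packed → 8.4.4.1. Scheduled 21%. anti-dumping (Dunmara, 8.4): +22%; total 21% + 22% = 43%. → 43%.
Sum: 23% + 3% + 43% = 69%.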